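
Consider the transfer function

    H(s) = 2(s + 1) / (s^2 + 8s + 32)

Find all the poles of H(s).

s = -4 + 4j, -4 - 4j

The poles are the roots of the denominator s^2 + 8s + 32 = 0.
Using the quadratic formula: s = (-8 ± √(-64))/2 = -4 ± 4j.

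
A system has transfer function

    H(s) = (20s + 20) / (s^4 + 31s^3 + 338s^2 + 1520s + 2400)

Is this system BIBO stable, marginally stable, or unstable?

The denominator s^4 + 31s^3 + 338s^2 + 1520s + 2400 factors as (s + 4)(s + 5)(s + 10)(s + 12), giving poles at s = -4, -5, -10, -12.
Since all poles lie strictly in the left half-plane, the system is stable.

stable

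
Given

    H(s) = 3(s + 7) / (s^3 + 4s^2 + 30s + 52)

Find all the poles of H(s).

The poles are the roots of the denominator s^3 + 4s^2 + 30s + 52 = 0.
Trying s = -2: the polynomial evaluates to 0, so (s + 2) is a factor.
Dividing out leaves s^2 + 2s + 26 = 0.
The quadratic formula then gives s = -1 ± 5j.

s = -1 + 5j, -1 - 5j, -2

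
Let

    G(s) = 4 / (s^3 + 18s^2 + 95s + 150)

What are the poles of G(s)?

s = -3, -10, -5

The poles are the roots of the denominator s^3 + 18s^2 + 95s + 150 = 0.
Trying s = -3: the polynomial evaluates to 0, so (s + 3) is a factor.
Dividing out leaves s^2 + 15s + 50 = 0.
Factoring the quadratic: (s + 10)(s + 5) = 0.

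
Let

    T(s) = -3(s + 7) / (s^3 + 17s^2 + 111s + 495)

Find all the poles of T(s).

s = -3 + 6j, -3 - 6j, -11

The poles are the roots of the denominator s^3 + 17s^2 + 111s + 495 = 0.
Trying s = -11: the polynomial evaluates to 0, so (s + 11) is a factor.
Dividing out leaves s^2 + 6s + 45 = 0.
The quadratic formula then gives s = -3 ± 6j.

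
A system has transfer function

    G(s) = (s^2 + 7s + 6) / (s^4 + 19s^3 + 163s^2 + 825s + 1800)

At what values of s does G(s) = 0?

s = -6, -1

Set the numerator to zero: s^2 + 7s + 6 = 0.
Factoring: (s + 6)(s + 1) = 0.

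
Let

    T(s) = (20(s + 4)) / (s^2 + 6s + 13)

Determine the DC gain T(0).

At s = 0 each factor (s + a) contributes a and each (s^2 + bs + c) contributes c.
T(0) = 20·(4) / ((13)) = 80/13 = 80/13.

T(0) = 80/13 ≈ 6.154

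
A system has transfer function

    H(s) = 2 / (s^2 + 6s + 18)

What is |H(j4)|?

Substitute s = j4: numerator = 2, denominator = 2 + j24.
|H(j4)| = |2| / |2 + j24| = 2 / 24.083 ≈ 0.08305.

|H(j4)| ≈ 0.08305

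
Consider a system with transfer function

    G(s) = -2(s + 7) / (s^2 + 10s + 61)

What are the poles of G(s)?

s = -5 ± 6j

The poles are the roots of the denominator s^2 + 10s + 61 = 0.
Using the quadratic formula: s = (-10 ± √(-144))/2 = -5 ± 6j.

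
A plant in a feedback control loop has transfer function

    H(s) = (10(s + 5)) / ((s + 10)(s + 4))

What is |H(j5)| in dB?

Substitute s = j5: numerator = 50 + j50, denominator = 15 + j70.
|H(j5)| = |50 + j50| / |15 + j70| = 70.711 / 71.589 ≈ 0.9877.
In decibels: 20·log₁₀(0.9877) ≈ -0.107 dB.

|H(j5)|_dB ≈ -0.107 dB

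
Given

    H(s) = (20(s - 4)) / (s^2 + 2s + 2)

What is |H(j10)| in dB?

|H(j10)|_dB ≈ 6.66 dB

Substitute s = j10: numerator = -80 + j200, denominator = -98 + j20.
|H(j10)| = |-80 + j200| / |-98 + j20| = 215.41 / 100.02 ≈ 2.154.
In decibels: 20·log₁₀(2.154) ≈ 6.66 dB.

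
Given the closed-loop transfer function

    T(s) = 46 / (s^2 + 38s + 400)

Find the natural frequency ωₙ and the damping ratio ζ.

Compare the denominator to the standard form s^2 + 2ζωₙs + ωₙ².
ωₙ² = 400, so ωₙ = 20 rad/s.
2ζωₙ = 38, so ζ = 38/(2·20) = 0.95.
With ζ = 0.95 the response is underdamped.

ωₙ = 20 rad/s, ζ = 0.95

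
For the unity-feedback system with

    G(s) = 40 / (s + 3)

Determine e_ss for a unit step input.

e_ss = 0.06977

G(s) has no poles at the origin.
This is a Type 0 system. Kp = lim_{s→0} G(s) = 40/3.
e_ss = 1/(1 + Kp) = 1/(1 + 40/3) = 3/43 ≈ 0.06977.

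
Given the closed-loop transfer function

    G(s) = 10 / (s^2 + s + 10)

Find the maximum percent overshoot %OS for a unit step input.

%OS ≈ 60.5%

Comparing s^2 + s + 10 to s^2 + 2ζωₙs + ωₙ²: ωₙ = √10 ≈ 3.162 rad/s and ζ = 1/(2·√10) ≈ 0.1581.
%OS = 100·exp(−πζ/√(1−ζ²)) = 100·exp(−π·0.1581/√(1−0.1581²)) ≈ 60.5%.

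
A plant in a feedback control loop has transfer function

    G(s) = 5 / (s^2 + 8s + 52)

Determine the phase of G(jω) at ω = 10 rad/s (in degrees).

At s = j10: numerator = 5, denominator = -48 + j80.
∠G = ∠num − ∠den = 0° − (120.96°) = -121.0°.

∠G(j10) ≈ -121.0°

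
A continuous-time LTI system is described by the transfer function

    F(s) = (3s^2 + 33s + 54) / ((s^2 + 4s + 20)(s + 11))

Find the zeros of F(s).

s = -2, -9

Set the numerator to zero: 3s^2 + 33s + 54 = 0, i.e. 3·(s^2 + 11s + 18) = 0.
Factoring: (s + 2)(s + 9) = 0.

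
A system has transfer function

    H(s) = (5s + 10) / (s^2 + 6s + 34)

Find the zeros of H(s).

s = -2

Set the numerator to zero: 5s + 10 = 0, i.e. 5·(s + 2) = 0.
So s = -2.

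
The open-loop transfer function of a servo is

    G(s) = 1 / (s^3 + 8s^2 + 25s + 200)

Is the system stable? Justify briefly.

The denominator s^3 + 8s^2 + 25s + 200 factors as (s^2 + 25)(s + 8), giving poles at s = 5j, -5j, -8.
Since the simple pole(s) at s = 5j, -5j lie on the jω-axis with none in the right half-plane, the system is marginally stable.

marginally stable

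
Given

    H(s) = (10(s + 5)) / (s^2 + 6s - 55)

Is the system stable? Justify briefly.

The denominator s^2 + 6s - 55 factors as (s - 5)(s + 11), giving poles at s = 5, -11.
Since the pole(s) at s = 5 lie in the right half-plane, the system is unstable.

unstable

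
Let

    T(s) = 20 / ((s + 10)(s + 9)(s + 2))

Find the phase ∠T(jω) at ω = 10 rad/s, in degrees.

∠T(j10) ≈ -171.7°

At s = j10: numerator = 20, denominator = -1920 + j280.
∠T = ∠num − ∠den = 0° − (171.70°) = -171.7°.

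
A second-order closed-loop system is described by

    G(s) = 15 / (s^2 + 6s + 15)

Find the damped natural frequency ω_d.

ω_d ≈ 2.449 rad/s

Comparing s^2 + 6s + 15 to s^2 + 2ζωₙs + ωₙ²: ωₙ = √15 ≈ 3.873 rad/s and ζ = 6/(2·√15) ≈ 0.7746.
ζωₙ = 6/2 = 3, so ω_d = ωₙ√(1−ζ²) = √(ωₙ² − (ζωₙ)²) = √(15 − 3²) = √6 ≈ 2.449 rad/s.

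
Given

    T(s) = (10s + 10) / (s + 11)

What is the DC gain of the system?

T(0) = 10/11 ≈ 0.9091

Set s = 0: T(0) = (10) / (11) = 10/11.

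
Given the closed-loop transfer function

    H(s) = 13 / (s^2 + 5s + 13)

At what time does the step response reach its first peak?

t_p ≈ 1.209 s

Comparing s^2 + 5s + 13 to s^2 + 2ζωₙs + ωₙ²: ωₙ = √13 ≈ 3.606 rad/s and ζ = 5/(2·√13) ≈ 0.6934.
ζωₙ = 5/2 = 2.5, so ω_d = ωₙ√(1−ζ²) = √(ωₙ² − (ζωₙ)²) = √(13 − 2.5²) = √6.75 ≈ 2.598 rad/s.
t_p = π/ω_d = π/2.598 ≈ 1.209 s.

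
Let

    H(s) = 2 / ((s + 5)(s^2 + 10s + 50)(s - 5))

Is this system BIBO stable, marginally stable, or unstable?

unstable

The poles can be read from the denominator factors: s = -5, -5 + 5j, -5 - 5j, 5.
Since the pole(s) at s = 5 lie in the right half-plane, the system is unstable.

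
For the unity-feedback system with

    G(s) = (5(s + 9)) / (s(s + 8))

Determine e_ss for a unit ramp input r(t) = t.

e_ss = 0.1778

G(s) has one pole at the origin.
This is a Type 1 system. Kv = lim_{s→0} s·G(s) = 45/8.
e_ss = 1/Kv = 1/(45/8) = 8/45 ≈ 0.1778.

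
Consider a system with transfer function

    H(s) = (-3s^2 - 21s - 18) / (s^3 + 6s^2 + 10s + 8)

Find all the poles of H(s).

s = -1 ± j, -4

The poles are the roots of the denominator s^3 + 6s^2 + 10s + 8 = 0.
Trying s = -4: the polynomial evaluates to 0, so (s + 4) is a factor.
Dividing out leaves s^2 + 2s + 2 = 0.
The quadratic formula then gives s = -1 ± 1j.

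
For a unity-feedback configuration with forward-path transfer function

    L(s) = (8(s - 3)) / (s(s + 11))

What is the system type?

The denominator has 1 factor of s at the origin (free integrator), so this is a Type 1 system.

Type 1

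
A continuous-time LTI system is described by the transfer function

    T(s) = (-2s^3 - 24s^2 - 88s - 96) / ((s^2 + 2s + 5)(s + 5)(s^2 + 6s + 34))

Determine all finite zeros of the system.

Set the numerator to zero: -2s^3 - 24s^2 - 88s - 96 = 0, i.e. -2·(s^3 + 12s^2 + 44s + 48) = 0.
Factoring: (s + 6)(s + 4)(s + 2) = 0.

s = -6, -4, -2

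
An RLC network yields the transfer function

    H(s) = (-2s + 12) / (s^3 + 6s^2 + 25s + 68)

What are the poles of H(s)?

s = -1 ± 4j, -4

The poles are the roots of the denominator s^3 + 6s^2 + 25s + 68 = 0.
Trying s = -4: the polynomial evaluates to 0, so (s + 4) is a factor.
Dividing out leaves s^2 + 2s + 17 = 0.
The quadratic formula then gives s = -1 ± 4j.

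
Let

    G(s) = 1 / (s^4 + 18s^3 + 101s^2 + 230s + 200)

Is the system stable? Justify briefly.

The denominator s^4 + 18s^3 + 101s^2 + 230s + 200 factors as (s + 4)(s^2 + 4s + 5)(s + 10), giving poles at s = -4, -2 + j, -2 - j, -10.
Since all poles lie strictly in the left half-plane, the system is stable.

stable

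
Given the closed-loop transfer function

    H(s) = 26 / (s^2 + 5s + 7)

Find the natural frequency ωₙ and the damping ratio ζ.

Compare the denominator to the standard form s^2 + 2ζωₙs + ωₙ².
ωₙ² = 7, so ωₙ = √7 ≈ 2.646 rad/s.
2ζωₙ = 5, so ζ = 5/(2·√7) ≈ 0.9449.

ωₙ ≈ 2.646 rad/s, ζ ≈ 0.9449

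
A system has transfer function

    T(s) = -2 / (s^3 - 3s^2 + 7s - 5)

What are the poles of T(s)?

s = 1 + 2j, 1 - 2j, 1

The poles are the roots of the denominator s^3 - 3s^2 + 7s - 5 = 0.
Trying s = 1: the polynomial evaluates to 0, so (s - 1) is a factor.
Dividing out leaves s^2 - 2s + 5 = 0.
The quadratic formula then gives s = 1 ± 2j.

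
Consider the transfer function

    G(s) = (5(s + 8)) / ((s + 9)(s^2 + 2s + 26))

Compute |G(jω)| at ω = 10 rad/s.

Substitute s = j10: numerator = 40 + j50, denominator = -866 - j560.
|G(j10)| = |40 + j50| / |-866 - j560| = 64.031 / 1031.3 ≈ 0.06209.

|G(j10)| ≈ 0.06209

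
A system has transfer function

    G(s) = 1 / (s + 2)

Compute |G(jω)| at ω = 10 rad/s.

Substitute s = j10: numerator = 1, denominator = 2 + j10.
|G(j10)| = |1| / |2 + j10| = 1 / 10.198 ≈ 0.09806.

|G(j10)| ≈ 0.09806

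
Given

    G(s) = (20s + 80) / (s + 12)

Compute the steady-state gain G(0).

G(0) = 20/3 ≈ 6.667

Set s = 0: G(0) = (80) / (12) = 20/3.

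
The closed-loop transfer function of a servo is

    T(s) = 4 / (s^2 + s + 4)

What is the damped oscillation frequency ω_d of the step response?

ω_d ≈ 1.936 rad/s

Comparing s^2 + s + 4 to s^2 + 2ζωₙs + ωₙ²: ωₙ = 2 rad/s and ζ = 1/(2·2) = 0.25.
ζωₙ = 1/2 = 0.5, so ω_d = ωₙ√(1−ζ²) = √(ωₙ² − (ζωₙ)²) = √(4 − 0.5²) = √3.75 ≈ 1.936 rad/s.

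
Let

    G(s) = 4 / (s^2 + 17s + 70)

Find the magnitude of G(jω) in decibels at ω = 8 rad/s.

|G(j8)|_dB ≈ -30.6 dB

Substitute s = j8: numerator = 4, denominator = 6 + j136.
|G(j8)| = |4| / |6 + j136| = 4 / 136.13 ≈ 0.02938.
In decibels: 20·log₁₀(0.02938) ≈ -30.6 dB.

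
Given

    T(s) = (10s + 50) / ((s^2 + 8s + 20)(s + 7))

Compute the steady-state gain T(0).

Set s = 0: T(0) = (50) / (140) = 5/14.

T(0) = 5/14 ≈ 0.3571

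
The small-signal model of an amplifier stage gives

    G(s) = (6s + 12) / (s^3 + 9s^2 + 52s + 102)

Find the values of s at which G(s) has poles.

The poles are the roots of the denominator s^3 + 9s^2 + 52s + 102 = 0.
Trying s = -3: the polynomial evaluates to 0, so (s + 3) is a factor.
Dividing out leaves s^2 + 6s + 34 = 0.
The quadratic formula then gives s = -3 ± 5j.

s = -3 + 5j, -3 - 5j, -3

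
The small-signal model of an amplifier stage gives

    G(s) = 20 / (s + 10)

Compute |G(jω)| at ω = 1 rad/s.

|G(j1)| ≈ 1.990

Substitute s = j1: numerator = 20, denominator = 10 + j1.
|G(j1)| = |20| / |10 + j1| = 20 / 10.050 ≈ 1.990.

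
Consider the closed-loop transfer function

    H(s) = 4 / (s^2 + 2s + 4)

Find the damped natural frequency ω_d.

ω_d ≈ 1.732 rad/s

Comparing s^2 + 2s + 4 to s^2 + 2ζωₙs + ωₙ²: ωₙ = 2 rad/s and ζ = 2/(2·2) = 0.5.
ζωₙ = 2/2 = 1, so ω_d = ωₙ√(1−ζ²) = √(ωₙ² − (ζωₙ)²) = √(4 − 1²) = √3 ≈ 1.732 rad/s.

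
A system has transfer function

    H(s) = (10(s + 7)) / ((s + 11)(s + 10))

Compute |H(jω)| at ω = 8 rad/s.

Substitute s = j8: numerator = 70 + j80, denominator = 46 + j168.
|H(j8)| = |70 + j80| / |46 + j168| = 106.30 / 174.18 ≈ 0.6103.

|H(j8)| ≈ 0.6103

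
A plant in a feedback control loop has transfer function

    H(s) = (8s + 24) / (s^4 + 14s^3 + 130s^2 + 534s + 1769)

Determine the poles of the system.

s = -2 + 5j, -2 - 5j, -5 + 6j, -5 - 6j

The poles are the roots of the denominator s^4 + 14s^3 + 130s^2 + 534s + 1769 = 0.
No real roots exist; factor into two real quadratics: (s^2 + 4s + 29)(s^2 + 10s + 61) = 0.
Each quadratic gives a conjugate pair via the quadratic formula.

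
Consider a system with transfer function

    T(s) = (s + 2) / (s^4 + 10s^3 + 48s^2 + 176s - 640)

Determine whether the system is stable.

The denominator s^4 + 10s^3 + 48s^2 + 176s - 640 factors as (s + 8)(s^2 + 4s + 40)(s - 2), giving poles at s = -8, -2 + 6j, -2 - 6j, 2.
Since the pole(s) at s = 2 lie in the right half-plane, the system is unstable.

unstable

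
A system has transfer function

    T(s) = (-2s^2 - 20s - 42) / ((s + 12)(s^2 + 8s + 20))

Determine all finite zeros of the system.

Set the numerator to zero: -2s^2 - 20s - 42 = 0, i.e. -2·(s^2 + 10s + 21) = 0.
Factoring: (s + 7)(s + 3) = 0.

s = -7, -3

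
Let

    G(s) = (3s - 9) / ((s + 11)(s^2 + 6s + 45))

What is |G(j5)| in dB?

Substitute s = j5: numerator = -9 + j15, denominator = 70 + j430.
|G(j5)| = |-9 + j15| / |70 + j430| = 17.493 / 435.66 ≈ 0.04015.
In decibels: 20·log₁₀(0.04015) ≈ -27.9 dB.

|G(j5)|_dB ≈ -27.9 dB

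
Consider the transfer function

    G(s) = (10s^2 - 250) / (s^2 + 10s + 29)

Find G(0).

G(0) = -250/29 ≈ -8.621

Set s = 0: G(0) = (-250) / (29) = -250/29.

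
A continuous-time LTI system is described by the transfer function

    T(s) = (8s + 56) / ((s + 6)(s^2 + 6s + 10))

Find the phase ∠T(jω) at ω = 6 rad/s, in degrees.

At s = j6: numerator = 56 + j48, denominator = -372 + j60.
∠T = ∠num − ∠den = 40.601° − (170.84°) = -130.2°.

∠T(j6) ≈ -130.2°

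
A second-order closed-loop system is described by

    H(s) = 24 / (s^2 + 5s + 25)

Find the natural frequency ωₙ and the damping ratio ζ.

Compare the denominator to the standard form s^2 + 2ζωₙs + ωₙ².
ωₙ² = 25, so ωₙ = 5 rad/s.
2ζωₙ = 5, so ζ = 5/(2·5) = 0.5.

ωₙ = 5 rad/s, ζ = 0.5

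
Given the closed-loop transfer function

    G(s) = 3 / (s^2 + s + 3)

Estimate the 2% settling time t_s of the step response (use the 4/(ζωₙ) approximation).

t_s ≈ 8 s

Comparing s^2 + s + 3 to s^2 + 2ζωₙs + ωₙ²: ωₙ = √3 ≈ 1.732 rad/s and ζ = 1/(2·√3) ≈ 0.2887.
ζωₙ = 1/2 = 0.5, so t_s ≈ 4/(ζωₙ) = 4/0.5 = 8 s.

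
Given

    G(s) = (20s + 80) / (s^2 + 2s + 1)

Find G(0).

G(0) = 80

Set s = 0: G(0) = (80) / (1) = 80.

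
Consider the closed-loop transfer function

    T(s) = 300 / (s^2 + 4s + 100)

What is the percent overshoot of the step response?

Comparing s^2 + 4s + 100 to s^2 + 2ζωₙs + ωₙ²: ωₙ = 10 rad/s and ζ = 4/(2·10) = 0.2.
%OS = 100·exp(−πζ/√(1−ζ²)) = 100·exp(−π·0.2/√(1−0.2²)) ≈ 52.7%.

%OS ≈ 52.7%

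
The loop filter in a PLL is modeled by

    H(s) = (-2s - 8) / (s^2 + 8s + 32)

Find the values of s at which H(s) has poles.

The poles are the roots of the denominator s^2 + 8s + 32 = 0.
Using the quadratic formula: s = (-8 ± √(-64))/2 = -4 ± 4j.

s = -4 + 4j, -4 - 4j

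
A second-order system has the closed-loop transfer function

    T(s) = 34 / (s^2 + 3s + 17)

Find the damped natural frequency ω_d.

ω_d ≈ 3.841 rad/s

Comparing s^2 + 3s + 17 to s^2 + 2ζωₙs + ωₙ²: ωₙ = √17 ≈ 4.123 rad/s and ζ = 3/(2·√17) ≈ 0.3638.
ζωₙ = 3/2 = 1.5, so ω_d = ωₙ√(1−ζ²) = √(ωₙ² − (ζωₙ)²) = √(17 − 1.5²) = √14.75 ≈ 3.841 rad/s.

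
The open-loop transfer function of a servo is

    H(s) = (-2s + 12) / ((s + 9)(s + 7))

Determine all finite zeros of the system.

s = 6

Set the numerator to zero: -2s + 12 = 0, i.e. -2·(s - 6) = 0.
So s = 6.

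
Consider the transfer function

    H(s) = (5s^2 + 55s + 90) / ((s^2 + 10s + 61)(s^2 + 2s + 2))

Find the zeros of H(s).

s = -9, -2

Set the numerator to zero: 5s^2 + 55s + 90 = 0, i.e. 5·(s^2 + 11s + 18) = 0.
Factoring: (s + 9)(s + 2) = 0.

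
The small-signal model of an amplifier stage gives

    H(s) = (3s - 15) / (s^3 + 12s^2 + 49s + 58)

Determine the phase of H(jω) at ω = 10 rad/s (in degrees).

∠H(j10) ≈ -87.50°

At s = j10: numerator = -15 + j30, denominator = -1142 - j510.
∠H = ∠num − ∠den = 116.57° − (-155.94°) = 272.5°, which wraps to -87.50°.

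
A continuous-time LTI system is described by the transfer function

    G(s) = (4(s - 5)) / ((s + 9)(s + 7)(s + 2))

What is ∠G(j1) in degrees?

At s = j1: numerator = -20 + j4, denominator = 108 + j94.
∠G = ∠num − ∠den = 168.69° − (41.035°) = 127.7°.

∠G(j1) ≈ 127.7°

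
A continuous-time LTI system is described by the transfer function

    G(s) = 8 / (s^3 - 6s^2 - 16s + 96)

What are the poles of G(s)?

The poles are the roots of the denominator s^3 - 6s^2 - 16s + 96 = 0.
Trying s = 6: the polynomial evaluates to 0, so (s - 6) is a factor.
Dividing out leaves s^2 - 16 = 0.
Factoring the quadratic: (s + 4)(s - 4) = 0.

s = 6, -4, 4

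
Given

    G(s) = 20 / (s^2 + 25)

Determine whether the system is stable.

marginally stable

The denominator s^2 + 25 factors as (s^2 + 25), giving poles at s = ±5j.
Since the simple pole(s) at s = 5j, -5j lie on the jω-axis with none in the right half-plane, the system is marginally stable.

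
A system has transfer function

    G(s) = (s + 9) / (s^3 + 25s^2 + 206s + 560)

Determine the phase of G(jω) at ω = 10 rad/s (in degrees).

At s = j10: numerator = 9 + j10, denominator = -1940 + j1060.
∠G = ∠num − ∠den = 48.013° − (151.35°) = -103.3°.

∠G(j10) ≈ -103.3°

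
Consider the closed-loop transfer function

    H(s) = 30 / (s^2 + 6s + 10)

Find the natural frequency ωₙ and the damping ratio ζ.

ωₙ ≈ 3.162 rad/s, ζ ≈ 0.9487

Compare the denominator to the standard form s^2 + 2ζωₙs + ωₙ².
ωₙ² = 10, so ωₙ = √10 ≈ 3.162 rad/s.
2ζωₙ = 6, so ζ = 6/(2·√10) ≈ 0.9487.
With ζ = 0.9487 the response is underdamped.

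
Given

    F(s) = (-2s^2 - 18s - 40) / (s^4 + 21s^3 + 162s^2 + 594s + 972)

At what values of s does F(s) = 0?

Set the numerator to zero: -2s^2 - 18s - 40 = 0, i.e. -2·(s^2 + 9s + 20) = 0.
Factoring: (s + 4)(s + 5) = 0.

s = -4, -5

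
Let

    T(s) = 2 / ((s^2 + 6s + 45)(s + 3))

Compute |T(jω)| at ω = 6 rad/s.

|T(j6)| ≈ 0.008034

Substitute s = j6: numerator = 2, denominator = -189 + j162.
|T(j6)| = |2| / |-189 + j162| = 2 / 248.93 ≈ 0.008034.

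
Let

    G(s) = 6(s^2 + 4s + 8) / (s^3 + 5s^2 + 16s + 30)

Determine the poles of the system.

s = -1 + 3j, -1 - 3j, -3

The poles are the roots of the denominator s^3 + 5s^2 + 16s + 30 = 0.
Trying s = -3: the polynomial evaluates to 0, so (s + 3) is a factor.
Dividing out leaves s^2 + 2s + 10 = 0.
The quadratic formula then gives s = -1 ± 3j.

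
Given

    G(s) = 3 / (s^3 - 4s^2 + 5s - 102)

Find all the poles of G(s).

s = -1 ± 4j, 6

The poles are the roots of the denominator s^3 - 4s^2 + 5s - 102 = 0.
Trying s = 6: the polynomial evaluates to 0, so (s - 6) is a factor.
Dividing out leaves s^2 + 2s + 17 = 0.
The quadratic formula then gives s = -1 ± 4j.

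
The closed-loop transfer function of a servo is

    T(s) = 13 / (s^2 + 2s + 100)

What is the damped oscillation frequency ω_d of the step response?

Comparing s^2 + 2s + 100 to s^2 + 2ζωₙs + ωₙ²: ωₙ = 10 rad/s and ζ = 2/(2·10) = 0.1.
ζωₙ = 2/2 = 1, so ω_d = ωₙ√(1−ζ²) = √(ωₙ² − (ζωₙ)²) = √(100 − 1²) = √99 ≈ 9.950 rad/s.

ω_d ≈ 9.950 rad/s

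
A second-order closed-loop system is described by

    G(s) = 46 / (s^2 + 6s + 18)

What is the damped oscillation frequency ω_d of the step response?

ω_d = 3 rad/s

Comparing s^2 + 6s + 18 to s^2 + 2ζωₙs + ωₙ²: ωₙ = √18 ≈ 4.243 rad/s and ζ = 6/(2·√18) ≈ 0.7071.
ζωₙ = 6/2 = 3, so ω_d = ωₙ√(1−ζ²) = √(ωₙ² − (ζωₙ)²) = √(18 − 3²) = √9 = 3 rad/s.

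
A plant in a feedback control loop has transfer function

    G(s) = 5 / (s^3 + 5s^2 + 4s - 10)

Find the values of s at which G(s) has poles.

s = 1, -3 ± j

The poles are the roots of the denominator s^3 + 5s^2 + 4s - 10 = 0.
Trying s = 1: the polynomial evaluates to 0, so (s - 1) is a factor.
Dividing out leaves s^2 + 6s + 10 = 0.
The quadratic formula then gives s = -3 ± 1j.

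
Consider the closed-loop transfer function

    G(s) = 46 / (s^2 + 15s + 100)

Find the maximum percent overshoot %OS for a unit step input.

Comparing s^2 + 15s + 100 to s^2 + 2ζωₙs + ωₙ²: ωₙ = 10 rad/s and ζ = 15/(2·10) = 0.75.
%OS = 100·exp(−πζ/√(1−ζ²)) = 100·exp(−π·0.75/√(1−0.75²)) ≈ 2.84%.

%OS ≈ 2.84%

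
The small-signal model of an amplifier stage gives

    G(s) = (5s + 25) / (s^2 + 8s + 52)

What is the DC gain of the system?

G(0) = 25/52 ≈ 0.4808

Set s = 0: G(0) = (25) / (52) = 25/52.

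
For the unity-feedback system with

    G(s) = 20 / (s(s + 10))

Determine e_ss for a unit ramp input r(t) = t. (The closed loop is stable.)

G(s) has one pole at the origin.
This is a Type 1 system. Kv = lim_{s→0} s·G(s) = 20/10 = 2.
e_ss = 1/Kv = 1/(2) = 1/2 ≈ 0.5000.

e_ss = 0.5000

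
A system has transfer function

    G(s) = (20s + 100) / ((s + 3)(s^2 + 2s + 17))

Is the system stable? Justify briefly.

The poles can be read from the denominator factors: s = -3, -1 + 4j, -1 - 4j.
Since all poles lie strictly in the left half-plane, the system is stable.

stable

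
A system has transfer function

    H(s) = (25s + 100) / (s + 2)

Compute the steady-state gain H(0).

H(0) = 50

Set s = 0: H(0) = (100) / (2) = 50.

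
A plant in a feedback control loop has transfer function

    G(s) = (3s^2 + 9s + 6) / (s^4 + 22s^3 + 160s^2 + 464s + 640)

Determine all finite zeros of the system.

Set the numerator to zero: 3s^2 + 9s + 6 = 0, i.e. 3·(s^2 + 3s + 2) = 0.
Factoring: (s + 1)(s + 2) = 0.

s = -1, -2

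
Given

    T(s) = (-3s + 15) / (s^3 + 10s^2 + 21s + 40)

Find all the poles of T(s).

The poles are the roots of the denominator s^3 + 10s^2 + 21s + 40 = 0.
Trying s = -8: the polynomial evaluates to 0, so (s + 8) is a factor.
Dividing out leaves s^2 + 2s + 5 = 0.
The quadratic formula then gives s = -1 ± 2j.

s = -8, -1 ± 2j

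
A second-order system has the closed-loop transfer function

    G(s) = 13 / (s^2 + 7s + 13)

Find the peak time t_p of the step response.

Comparing s^2 + 7s + 13 to s^2 + 2ζωₙs + ωₙ²: ωₙ = √13 ≈ 3.606 rad/s and ζ = 7/(2·√13) ≈ 0.9707.
ζωₙ = 7/2 = 3.5, so ω_d = ωₙ√(1−ζ²) = √(ωₙ² − (ζωₙ)²) = √(13 − 3.5²) = √0.75 ≈ 0.8660 rad/s.
t_p = π/ω_d = π/0.8660 ≈ 3.628 s.

t_p ≈ 3.628 s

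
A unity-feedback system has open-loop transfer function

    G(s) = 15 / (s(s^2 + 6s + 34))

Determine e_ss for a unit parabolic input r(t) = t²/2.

e_ss = ∞

G(s) has one pole at the origin.
This is a Type 1 system; Ka = lim_{s→0} s^2·G(s) = 0, so the steady-state error for a parabola input is infinite.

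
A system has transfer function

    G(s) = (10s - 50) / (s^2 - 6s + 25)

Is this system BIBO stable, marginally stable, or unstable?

unstable

The denominator s^2 - 6s + 25 factors as (s^2 - 6s + 25), giving poles at s = 3 + 4j, 3 - 4j.
Since the pole(s) at s = 3 ± 4j lie in the right half-plane, the system is unstable.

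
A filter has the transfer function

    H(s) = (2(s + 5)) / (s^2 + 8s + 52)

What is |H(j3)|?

Substitute s = j3: numerator = 10 + j6, denominator = 43 + j24.
|H(j3)| = |10 + j6| / |43 + j24| = 11.662 / 49.244 ≈ 0.2368.

|H(j3)| ≈ 0.2368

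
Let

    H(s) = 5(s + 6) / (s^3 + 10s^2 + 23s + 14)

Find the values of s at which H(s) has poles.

The poles are the roots of the denominator s^3 + 10s^2 + 23s + 14 = 0.
Trying s = -1: the polynomial evaluates to 0, so (s + 1) is a factor.
Dividing out leaves s^2 + 9s + 14 = 0.
Factoring the quadratic: (s + 7)(s + 2) = 0.

s = -1, -7, -2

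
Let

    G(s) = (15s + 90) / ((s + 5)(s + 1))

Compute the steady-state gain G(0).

G(0) = 18

Set s = 0: G(0) = (90) / (5) = 18.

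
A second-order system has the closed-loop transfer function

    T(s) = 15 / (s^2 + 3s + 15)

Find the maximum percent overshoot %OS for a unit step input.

%OS ≈ 26.7%

Comparing s^2 + 3s + 15 to s^2 + 2ζωₙs + ωₙ²: ωₙ = √15 ≈ 3.873 rad/s and ζ = 3/(2·√15) ≈ 0.3873.
%OS = 100·exp(−πζ/√(1−ζ²)) = 100·exp(−π·0.3873/√(1−0.3873²)) ≈ 26.7%.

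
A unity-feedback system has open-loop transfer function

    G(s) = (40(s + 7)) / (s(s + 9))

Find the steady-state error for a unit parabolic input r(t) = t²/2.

G(s) has one pole at the origin.
This is a Type 1 system; Ka = lim_{s→0} s^2·G(s) = 0, so the steady-state error for a parabola input is infinite.

e_ss = ∞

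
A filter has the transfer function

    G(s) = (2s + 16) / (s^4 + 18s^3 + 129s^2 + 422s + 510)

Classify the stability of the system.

stable

The denominator s^4 + 18s^3 + 129s^2 + 422s + 510 factors as (s + 3)(s^2 + 10s + 34)(s + 5), giving poles at s = -3, -5 + 3j, -5 - 3j, -5.
Since all poles lie strictly in the left half-plane, the system is stable.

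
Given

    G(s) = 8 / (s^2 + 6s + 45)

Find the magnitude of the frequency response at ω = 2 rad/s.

|G(j2)| ≈ 0.1873

Substitute s = j2: numerator = 8, denominator = 41 + j12.
|G(j2)| = |8| / |41 + j12| = 8 / 42.720 ≈ 0.1873.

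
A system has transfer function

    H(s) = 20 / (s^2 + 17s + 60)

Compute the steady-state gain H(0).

H(0) = 1/3 ≈ 0.3333

Set s = 0: H(0) = (20) / (60) = 1/3.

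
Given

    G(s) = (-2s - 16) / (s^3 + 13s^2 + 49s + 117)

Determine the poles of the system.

s = -2 + 3j, -2 - 3j, -9

The poles are the roots of the denominator s^3 + 13s^2 + 49s + 117 = 0.
Trying s = -9: the polynomial evaluates to 0, so (s + 9) is a factor.
Dividing out leaves s^2 + 4s + 13 = 0.
The quadratic formula then gives s = -2 ± 3j.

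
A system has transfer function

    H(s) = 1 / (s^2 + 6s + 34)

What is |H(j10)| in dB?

Substitute s = j10: numerator = 1, denominator = -66 + j60.
|H(j10)| = |1| / |-66 + j60| = 1 / 89.196 ≈ 0.01121.
In decibels: 20·log₁₀(0.01121) ≈ -39.0 dB.

|H(j10)|_dB ≈ -39.0 dB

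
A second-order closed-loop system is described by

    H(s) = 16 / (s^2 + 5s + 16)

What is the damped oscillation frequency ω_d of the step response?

Comparing s^2 + 5s + 16 to s^2 + 2ζωₙs + ωₙ²: ωₙ = 4 rad/s and ζ = 5/(2·4) = 0.625.
ζωₙ = 5/2 = 2.5, so ω_d = ωₙ√(1−ζ²) = √(ωₙ² − (ζωₙ)²) = √(16 − 2.5²) = √9.75 ≈ 3.122 rad/s.

ω_d ≈ 3.122 rad/s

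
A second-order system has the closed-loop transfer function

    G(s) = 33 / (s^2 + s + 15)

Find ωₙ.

Compare the denominator to the standard form s^2 + 2ζωₙs + ωₙ².
ωₙ² = 15, so ωₙ = √15 ≈ 3.873 rad/s.

ωₙ ≈ 3.873 rad/s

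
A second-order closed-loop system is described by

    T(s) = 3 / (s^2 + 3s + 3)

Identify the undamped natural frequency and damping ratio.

Compare the denominator to the standard form s^2 + 2ζωₙs + ωₙ².
ωₙ² = 3, so ωₙ = √3 ≈ 1.732 rad/s.
2ζωₙ = 3, so ζ = 3/(2·√3) ≈ 0.8660.

ωₙ ≈ 1.732 rad/s, ζ ≈ 0.8660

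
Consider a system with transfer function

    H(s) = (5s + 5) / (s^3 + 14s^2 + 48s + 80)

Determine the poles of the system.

The poles are the roots of the denominator s^3 + 14s^2 + 48s + 80 = 0.
Trying s = -10: the polynomial evaluates to 0, so (s + 10) is a factor.
Dividing out leaves s^2 + 4s + 8 = 0.
The quadratic formula then gives s = -2 ± 2j.

s = -2 + 2j, -2 - 2j, -10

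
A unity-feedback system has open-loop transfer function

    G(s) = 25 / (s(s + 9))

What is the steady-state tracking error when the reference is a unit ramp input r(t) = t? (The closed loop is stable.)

G(s) has one pole at the origin.
This is a Type 1 system. Kv = lim_{s→0} s·G(s) = 25/9.
e_ss = 1/Kv = 1/(25/9) = 9/25 ≈ 0.3600.

e_ss = 0.3600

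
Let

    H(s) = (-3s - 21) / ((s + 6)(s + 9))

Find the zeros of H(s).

Set the numerator to zero: -3s - 21 = 0, i.e. -3·(s + 7) = 0.
So s = -7.

s = -7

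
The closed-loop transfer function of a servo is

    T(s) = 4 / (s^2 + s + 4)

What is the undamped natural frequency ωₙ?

Compare the denominator to the standard form s^2 + 2ζωₙs + ωₙ².
ωₙ² = 4, so ωₙ = 2 rad/s.

ωₙ = 2 rad/s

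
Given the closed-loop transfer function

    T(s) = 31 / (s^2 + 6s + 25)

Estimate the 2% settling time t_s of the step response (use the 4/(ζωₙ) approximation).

Comparing s^2 + 6s + 25 to s^2 + 2ζωₙs + ωₙ²: ωₙ = 5 rad/s and ζ = 6/(2·5) = 0.6.
ζωₙ = 6/2 = 3, so t_s ≈ 4/(ζωₙ) = 4/3 ≈ 1.333 s.

t_s ≈ 1.333 s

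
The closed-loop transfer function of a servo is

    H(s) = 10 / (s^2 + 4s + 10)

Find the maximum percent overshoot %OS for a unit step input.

Comparing s^2 + 4s + 10 to s^2 + 2ζωₙs + ωₙ²: ωₙ = √10 ≈ 3.162 rad/s and ζ = 4/(2·√10) ≈ 0.6325.
%OS = 100·exp(−πζ/√(1−ζ²)) = 100·exp(−π·0.6325/√(1−0.6325²)) ≈ 7.69%.

%OS ≈ 7.69%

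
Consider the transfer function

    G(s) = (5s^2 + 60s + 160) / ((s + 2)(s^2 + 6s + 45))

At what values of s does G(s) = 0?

s = -8, -4

Set the numerator to zero: 5s^2 + 60s + 160 = 0, i.e. 5·(s^2 + 12s + 32) = 0.
Factoring: (s + 8)(s + 4) = 0.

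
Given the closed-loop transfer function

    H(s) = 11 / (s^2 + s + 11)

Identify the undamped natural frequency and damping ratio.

Compare the denominator to the standard form s^2 + 2ζωₙs + ωₙ².
ωₙ² = 11, so ωₙ = √11 ≈ 3.317 rad/s.
2ζωₙ = 1, so ζ = 1/(2·√11) ≈ 0.1508.

ωₙ ≈ 3.317 rad/s, ζ ≈ 0.1508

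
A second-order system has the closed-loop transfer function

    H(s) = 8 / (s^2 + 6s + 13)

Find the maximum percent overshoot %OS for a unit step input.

Comparing s^2 + 6s + 13 to s^2 + 2ζωₙs + ωₙ²: ωₙ = √13 ≈ 3.606 rad/s and ζ = 6/(2·√13) ≈ 0.8321.
%OS = 100·exp(−πζ/√(1−ζ²)) = 100·exp(−π·0.8321/√(1−0.8321²)) ≈ 0.898%.

%OS ≈ 0.898%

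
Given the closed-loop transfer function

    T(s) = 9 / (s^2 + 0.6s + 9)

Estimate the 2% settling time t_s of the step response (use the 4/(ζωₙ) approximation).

Comparing s^2 + 0.6s + 9 to s^2 + 2ζωₙs + ωₙ²: ωₙ = 3 rad/s and ζ = 0.6/(2·3) = 0.1.
ζωₙ = 0.6/2 = 0.3, so t_s ≈ 4/(ζωₙ) = 4/0.3 ≈ 13.33 s.

t_s ≈ 13.33 s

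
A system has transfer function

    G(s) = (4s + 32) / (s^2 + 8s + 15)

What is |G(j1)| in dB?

|G(j1)|_dB ≈ 6.02 dB

Substitute s = j1: numerator = 32 + j4, denominator = 14 + j8.
|G(j1)| = |32 + j4| / |14 + j8| = 32.249 / 16.125 = 2.
In decibels: 20·log₁₀(2) ≈ 6.02 dB.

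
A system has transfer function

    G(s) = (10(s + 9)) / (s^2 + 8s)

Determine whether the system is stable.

The denominator s^2 + 8s factors as s(s + 8), giving poles at s = 0, -8.
Since the simple pole(s) at s = 0 lie on the jω-axis with none in the right half-plane, the system is marginally stable.

marginally stable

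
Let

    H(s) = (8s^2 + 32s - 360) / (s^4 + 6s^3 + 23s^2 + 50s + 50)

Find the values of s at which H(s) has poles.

The poles are the roots of the denominator s^4 + 6s^3 + 23s^2 + 50s + 50 = 0.
No real roots exist; factor into two real quadratics: (s^2 + 4s + 5)(s^2 + 2s + 10) = 0.
Each quadratic gives a conjugate pair via the quadratic formula.

s = -2 + j, -2 - j, -1 + 3j, -1 - 3j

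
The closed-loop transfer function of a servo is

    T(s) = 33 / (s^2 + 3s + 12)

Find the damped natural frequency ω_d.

Comparing s^2 + 3s + 12 to s^2 + 2ζωₙs + ωₙ²: ωₙ = √12 ≈ 3.464 rad/s and ζ = 3/(2·√12) ≈ 0.4330.
ζωₙ = 3/2 = 1.5, so ω_d = ωₙ√(1−ζ²) = √(ωₙ² − (ζωₙ)²) = √(12 − 1.5²) = √9.75 ≈ 3.122 rad/s.

ω_d ≈ 3.122 rad/s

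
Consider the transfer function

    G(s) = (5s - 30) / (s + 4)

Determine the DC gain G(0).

G(0) = -15/2 ≈ -7.500

Set s = 0: G(0) = (-30) / (4) = -15/2.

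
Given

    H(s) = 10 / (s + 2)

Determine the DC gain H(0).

H(0) = 5

Set s = 0: H(0) = (10) / (2) = 5.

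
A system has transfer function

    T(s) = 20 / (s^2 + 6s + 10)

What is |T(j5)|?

Substitute s = j5: numerator = 20, denominator = -15 + j30.
|T(j5)| = |20| / |-15 + j30| = 20 / 33.541 ≈ 0.5963.

|T(j5)| ≈ 0.5963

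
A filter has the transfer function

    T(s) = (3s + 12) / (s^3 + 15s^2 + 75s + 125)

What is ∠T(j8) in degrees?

At s = j8: numerator = 12 + j24, denominator = -835 + j88.
∠T = ∠num − ∠den = 63.435° − (173.98°) = -110.5°.

∠T(j8) ≈ -110.5°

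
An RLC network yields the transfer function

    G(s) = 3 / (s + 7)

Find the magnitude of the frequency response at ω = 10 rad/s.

Substitute s = j10: numerator = 3, denominator = 7 + j10.
|G(j10)| = |3| / |7 + j10| = 3 / 12.207 ≈ 0.2458.

|G(j10)| ≈ 0.2458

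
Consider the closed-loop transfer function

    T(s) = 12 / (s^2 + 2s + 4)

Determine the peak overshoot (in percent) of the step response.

Comparing s^2 + 2s + 4 to s^2 + 2ζωₙs + ωₙ²: ωₙ = 2 rad/s and ζ = 2/(2·2) = 0.5.
%OS = 100·exp(−πζ/√(1−ζ²)) = 100·exp(−π·0.5/√(1−0.5²)) ≈ 16.3%.

%OS ≈ 16.3%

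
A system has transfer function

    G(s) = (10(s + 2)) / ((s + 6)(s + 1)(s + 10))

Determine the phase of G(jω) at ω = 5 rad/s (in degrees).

∠G(j5) ≈ -76.86°

At s = j5: numerator = 20 + j50, denominator = -365 + j255.
∠G = ∠num − ∠den = 68.199° − (145.06°) = -76.86°.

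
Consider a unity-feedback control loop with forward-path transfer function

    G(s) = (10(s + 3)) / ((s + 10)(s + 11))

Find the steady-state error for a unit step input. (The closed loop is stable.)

e_ss = 0.7857

G(s) has no poles at the origin.
This is a Type 0 system. Kp = lim_{s→0} G(s) = 30/110 = 3/11.
e_ss = 1/(1 + Kp) = 1/(1 + 3/11) = 11/14 ≈ 0.7857.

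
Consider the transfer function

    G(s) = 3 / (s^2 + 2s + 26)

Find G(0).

G(0) = 3/26 ≈ 0.1154

Set s = 0: G(0) = (3) / (26) = 3/26.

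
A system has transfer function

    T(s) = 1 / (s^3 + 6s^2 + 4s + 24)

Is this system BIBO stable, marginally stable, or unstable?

The denominator s^3 + 6s^2 + 4s + 24 factors as (s^2 + 4)(s + 6), giving poles at s = ±2j, -6.
Since the simple pole(s) at s = 2j, -2j lie on the jω-axis with none in the right half-plane, the system is marginally stable.

marginally stable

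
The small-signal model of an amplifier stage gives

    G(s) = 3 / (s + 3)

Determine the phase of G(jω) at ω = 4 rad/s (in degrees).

At s = j4: numerator = 3, denominator = 3 + j4.
∠G = ∠num − ∠den = 0° − (53.130°) = -53.13°.

∠G(j4) ≈ -53.13°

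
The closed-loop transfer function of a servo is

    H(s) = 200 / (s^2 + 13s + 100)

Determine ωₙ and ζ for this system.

Compare the denominator to the standard form s^2 + 2ζωₙs + ωₙ².
ωₙ² = 100, so ωₙ = 10 rad/s.
2ζωₙ = 13, so ζ = 13/(2·10) = 0.65.

ωₙ = 10 rad/s, ζ = 0.65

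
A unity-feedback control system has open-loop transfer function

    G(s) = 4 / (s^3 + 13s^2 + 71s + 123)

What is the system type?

Type 0

The denominator has no factor of s at the origin — no free integrator — so this is a Type 0 system.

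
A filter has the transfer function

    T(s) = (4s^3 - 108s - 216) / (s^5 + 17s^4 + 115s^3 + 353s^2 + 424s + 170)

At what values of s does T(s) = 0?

s = 6, -3, -3

Set the numerator to zero: 4s^3 - 108s - 216 = 0, i.e. 4·(s^3 - 27s - 54) = 0.
Factoring: (s - 6)(s + 3)^2 = 0.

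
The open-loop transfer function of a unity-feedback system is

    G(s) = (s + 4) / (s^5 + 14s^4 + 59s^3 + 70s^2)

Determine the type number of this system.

Type 2

Factor s from the denominator: s^5 + 14s^4 + 59s^3 + 70s^2 = s^2·(s^3 + 14s^2 + 59s + 70).
There are 2 poles at the origin, so the system is Type 2.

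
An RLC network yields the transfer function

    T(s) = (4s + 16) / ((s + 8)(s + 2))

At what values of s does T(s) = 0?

s = -4

Set the numerator to zero: 4s + 16 = 0, i.e. 4·(s + 4) = 0.
So s = -4.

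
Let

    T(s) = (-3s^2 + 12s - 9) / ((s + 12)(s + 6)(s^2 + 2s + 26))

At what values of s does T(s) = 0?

Set the numerator to zero: -3s^2 + 12s - 9 = 0, i.e. -3·(s^2 - 4s + 3) = 0.
Factoring: (s - 3)(s - 1) = 0.

s = 3, 1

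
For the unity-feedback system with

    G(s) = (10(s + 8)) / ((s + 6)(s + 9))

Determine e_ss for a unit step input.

G(s) has no poles at the origin.
This is a Type 0 system. Kp = lim_{s→0} G(s) = 80/54 = 40/27.
e_ss = 1/(1 + Kp) = 1/(1 + 40/27) = 27/67 ≈ 0.4030.

e_ss = 0.4030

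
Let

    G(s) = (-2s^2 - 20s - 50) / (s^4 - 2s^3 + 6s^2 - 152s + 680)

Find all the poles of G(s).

The poles are the roots of the denominator s^4 - 2s^3 + 6s^2 - 152s + 680 = 0.
No real roots exist; factor into two real quadratics: (s^2 + 6s + 34)(s^2 - 8s + 20) = 0.
Each quadratic gives a conjugate pair via the quadratic formula.

s = -3 ± 5j, 4 ± 2j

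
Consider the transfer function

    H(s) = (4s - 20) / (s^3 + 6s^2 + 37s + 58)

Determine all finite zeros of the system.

s = 5

Set the numerator to zero: 4s - 20 = 0, i.e. 4·(s - 5) = 0.
So s = 5.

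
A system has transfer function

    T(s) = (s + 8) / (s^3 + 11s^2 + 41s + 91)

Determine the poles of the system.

s = -2 + 3j, -2 - 3j, -7

The poles are the roots of the denominator s^3 + 11s^2 + 41s + 91 = 0.
Trying s = -7: the polynomial evaluates to 0, so (s + 7) is a factor.
Dividing out leaves s^2 + 4s + 13 = 0.
The quadratic formula then gives s = -2 ± 3j.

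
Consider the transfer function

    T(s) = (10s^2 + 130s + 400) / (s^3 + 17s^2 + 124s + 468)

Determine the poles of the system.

The poles are the roots of the denominator s^3 + 17s^2 + 124s + 468 = 0.
Trying s = -9: the polynomial evaluates to 0, so (s + 9) is a factor.
Dividing out leaves s^2 + 8s + 52 = 0.
The quadratic formula then gives s = -4 ± 6j.

s = -4 ± 6j, -9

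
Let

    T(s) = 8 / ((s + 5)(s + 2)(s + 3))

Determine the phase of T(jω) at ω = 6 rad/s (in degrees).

At s = j6: numerator = 8, denominator = -330 - j30.
∠T = ∠num − ∠den = 0° − (-174.81°) = 174.8°.

∠T(j6) ≈ 174.8°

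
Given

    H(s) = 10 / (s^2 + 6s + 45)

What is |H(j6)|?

Substitute s = j6: numerator = 10, denominator = 9 + j36.
|H(j6)| = |10| / |9 + j36| = 10 / 37.108 ≈ 0.2695.

|H(j6)| ≈ 0.2695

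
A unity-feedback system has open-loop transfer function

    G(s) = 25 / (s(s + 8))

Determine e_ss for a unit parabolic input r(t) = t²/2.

G(s) has one pole at the origin.
This is a Type 1 system; Ka = lim_{s→0} s^2·G(s) = 0, so the steady-state error for a parabola input is infinite.

e_ss = ∞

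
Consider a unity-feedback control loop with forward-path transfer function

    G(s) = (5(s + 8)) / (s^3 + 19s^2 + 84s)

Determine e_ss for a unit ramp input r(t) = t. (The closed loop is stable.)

e_ss = 2.100

G(s) has one pole at the origin.
This is a Type 1 system. Kv = lim_{s→0} s·G(s) = 40/84 = 10/21.
e_ss = 1/Kv = 1/(10/21) = 21/10 ≈ 2.100.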